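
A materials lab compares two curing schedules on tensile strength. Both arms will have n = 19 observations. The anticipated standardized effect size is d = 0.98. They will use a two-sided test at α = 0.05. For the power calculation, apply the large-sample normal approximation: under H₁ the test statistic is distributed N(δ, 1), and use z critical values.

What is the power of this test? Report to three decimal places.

Power ≈ 0.856

Noncentrality parameter: δ = d·√(n/2) = 0.98 × √(19/2) = 3.0206
Critical value for a two-sided test at α = 0.05: z_{α/2} = 1.960.
Power = Φ(δ − 1.960) + Φ(−δ − 1.960) = Φ(1.061) + Φ(-4.981) = 0.8556 + 0.0000 = 0.8556.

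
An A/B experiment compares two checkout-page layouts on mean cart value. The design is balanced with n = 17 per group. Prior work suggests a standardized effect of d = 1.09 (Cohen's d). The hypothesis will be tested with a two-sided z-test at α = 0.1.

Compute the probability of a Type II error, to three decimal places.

Noncentrality parameter: δ = d·√(n/2) = 1.09 × √(17/2) = 3.1779
Critical value for a two-sided test at α = 0.1: z_{α/2} = 1.645.
Power = Φ(δ − 1.645) + Φ(−δ − 1.645) = Φ(1.533) + Φ(-4.823) = 0.9374 + 0.0000 = 0.9374.
Type II error: β = 1 − power = 1 − 0.9374 = 0.0626.

β ≈ 0.063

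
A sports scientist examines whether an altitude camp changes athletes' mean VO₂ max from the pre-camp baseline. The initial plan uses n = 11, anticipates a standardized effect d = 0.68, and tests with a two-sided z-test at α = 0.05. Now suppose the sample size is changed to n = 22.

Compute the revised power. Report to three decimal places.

With n = 22: δ = d·√n = 0.68 × √22 = 3.1895. Critical value z_{0.025} = 1.960.
Revised power = Φ(δ − 1.960) + Φ(−δ − 1.960) = Φ(1.230) + Φ(-5.149) = 0.8906 + 0.0000 = 0.8906.

Power ≈ 0.891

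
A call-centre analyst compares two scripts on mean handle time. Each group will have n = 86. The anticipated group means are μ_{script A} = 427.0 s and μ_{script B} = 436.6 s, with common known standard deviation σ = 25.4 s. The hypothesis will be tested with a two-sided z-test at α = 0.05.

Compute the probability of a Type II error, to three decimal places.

Standardized effect: d = |μ_{script A} − μ_{script B}| / σ = |427.0 − 436.6| / 25.4 = 0.3780
Noncentrality parameter: δ = d·√(n/2) = 0.3780 × √(86/2) = 2.4784
Two-sided α = 0.05 → critical value z_{0.025} = 1.960.
Power = Φ(δ − 1.960) + Φ(−δ − 1.960) = Φ(0.518) + Φ(-4.438) = 0.6979 + 0.0000 = 0.6979.
Type II error: β = 1 − power = 1 − 0.6979 = 0.3021.

β ≈ 0.302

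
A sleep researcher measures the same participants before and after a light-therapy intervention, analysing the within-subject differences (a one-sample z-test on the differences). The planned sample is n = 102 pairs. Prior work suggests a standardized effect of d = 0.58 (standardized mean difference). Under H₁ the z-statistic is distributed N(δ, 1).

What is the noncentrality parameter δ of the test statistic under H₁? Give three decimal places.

The noncentrality parameter scales effect size by the design's sample-size factor: δ = d·√n = 0.58 × √102 = 5.8577

δ ≈ 5.858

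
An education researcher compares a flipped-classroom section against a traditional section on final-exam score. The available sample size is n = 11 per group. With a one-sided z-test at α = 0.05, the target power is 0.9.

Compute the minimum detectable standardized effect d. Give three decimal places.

d ≈ 1.248

Required noncentrality: δ = z_{0.05} + z_{0.10} = 1.645 + 1.282 = 2.926.
δ = d·√(n/2) ⇒ d = δ/√(n/2) = 2.926/√(11/2) = 1.2478.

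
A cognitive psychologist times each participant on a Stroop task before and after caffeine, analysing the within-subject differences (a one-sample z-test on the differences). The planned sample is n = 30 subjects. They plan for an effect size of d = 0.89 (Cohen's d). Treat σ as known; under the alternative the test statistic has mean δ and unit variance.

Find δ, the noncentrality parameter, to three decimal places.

δ ≈ 4.875

δ = d·√n = 0.89 × √30 = 4.8747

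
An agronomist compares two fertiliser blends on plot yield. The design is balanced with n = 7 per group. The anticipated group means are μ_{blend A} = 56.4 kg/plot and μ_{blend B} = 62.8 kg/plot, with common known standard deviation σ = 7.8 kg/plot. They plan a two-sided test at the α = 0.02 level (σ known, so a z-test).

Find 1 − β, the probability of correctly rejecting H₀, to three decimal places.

Power ≈ 0.214

Standardized effect: d = |μ_{blend A} − μ_{blend B}| / σ = |56.4 − 62.8| / 7.8 = 0.8205
Noncentrality parameter: δ = d·√(n/2) = 0.8205 × √(7/2) = 1.5350
Two-sided α = 0.02 → critical value z_{0.01} = 2.326.
Power = Φ(δ − 2.326) + Φ(−δ − 2.326) = Φ(-0.791) + Φ(-3.861) = 0.2144 + 0.0001 = 0.2144.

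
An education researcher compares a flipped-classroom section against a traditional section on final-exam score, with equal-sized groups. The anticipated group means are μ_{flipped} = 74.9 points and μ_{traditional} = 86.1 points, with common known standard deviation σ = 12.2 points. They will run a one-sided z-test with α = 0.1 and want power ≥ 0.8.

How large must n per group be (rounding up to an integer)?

Standardized effect: d = |μ_{flipped} − μ_{traditional}| / σ = |74.9 − 86.1| / 12.2 = 0.9180
Set Φ(δ − 1.282) = 0.8; then δ − 1.282 = Φ⁻¹(0.8) = 0.842, giving δ = 2.123.
δ = d·√(n/2) ⇒ n = 2(δ/d)² = 2 × (2.123 / 0.9180)² = 10.70.
Rounding up, n = 11 per group.

n = 11 per group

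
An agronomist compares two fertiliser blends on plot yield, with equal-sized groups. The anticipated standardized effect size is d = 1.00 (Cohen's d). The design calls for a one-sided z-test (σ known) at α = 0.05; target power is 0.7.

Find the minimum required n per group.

n = 10 per group

For power 0.7 need Φ(δ − z_{0.05}) = 0.7, so δ = z_{0.05} + z_{0.30} = 1.645 + 0.524 = 2.169.
δ = d·√(n/2) ⇒ n = 2(δ/d)² = 2 × (2.169 / 1.00)² = 9.41.
Rounding up, n = 10 per group.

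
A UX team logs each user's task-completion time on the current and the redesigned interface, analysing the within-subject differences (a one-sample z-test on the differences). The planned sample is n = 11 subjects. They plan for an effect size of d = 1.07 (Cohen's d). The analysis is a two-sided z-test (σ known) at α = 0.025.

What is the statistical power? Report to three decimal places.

Power ≈ 0.904

Noncentrality parameter: δ = d·√n = 1.07 × √11 = 3.5488
Two-sided α = 0.025 → critical value z_{0.0125} = 2.241.
Power = Φ(δ − 2.241) + Φ(−δ − 2.241) = Φ(1.307) + Φ(-5.790) = 0.9045 + 0.0000 = 0.9045.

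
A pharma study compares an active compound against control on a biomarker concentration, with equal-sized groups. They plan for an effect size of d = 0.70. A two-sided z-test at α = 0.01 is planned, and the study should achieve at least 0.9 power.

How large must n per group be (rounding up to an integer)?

For power 0.9 need Φ(δ − z_{0.005}) = 0.9, so δ = z_{0.005} + z_{0.10} = 2.576 + 1.282 = 3.857.
(The Φ(−δ − z_{α/2}) term is vanishingly small for δ > 0 and is dropped in the standard sample-size formula.)
δ = d·√(n/2) ⇒ n = 2(δ/d)² = 2 × (3.857 / 0.70)² = 60.73.
Rounding up, n = 61 per group.

n = 61 per group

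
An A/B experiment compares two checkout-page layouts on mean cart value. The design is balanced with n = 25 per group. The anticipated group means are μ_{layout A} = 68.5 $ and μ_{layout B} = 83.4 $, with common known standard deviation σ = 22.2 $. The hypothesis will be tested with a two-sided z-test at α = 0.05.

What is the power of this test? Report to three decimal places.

Standardized effect: d = |μ_{layout A} − μ_{layout B}| / σ = |68.5 − 83.4| / 22.2 = 0.6712
Noncentrality parameter: δ = d·√(n/2) = 0.6712 × √(25/2) = 2.3729
Two-sided α = 0.05 → critical value z_{0.025} = 1.960.
Power = Φ(δ − 1.960) + Φ(−δ − 1.960) = Φ(0.413) + Φ(-4.333) = 0.6602 + 0.0000 = 0.6602.

Power ≈ 0.660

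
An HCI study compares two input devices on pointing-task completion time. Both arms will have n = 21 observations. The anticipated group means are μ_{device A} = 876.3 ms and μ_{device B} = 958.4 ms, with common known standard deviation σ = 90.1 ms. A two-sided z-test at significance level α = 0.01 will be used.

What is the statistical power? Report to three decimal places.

Standardized effect: d = |μ_{device A} − μ_{device B}| / σ = |876.3 − 958.4| / 90.1 = 0.9112
Noncentrality parameter: δ = d·√(n/2) = 0.9112 × √(21/2) = 2.9527
Two-sided α = 0.01 → critical value z_{0.005} = 2.576.
Power = Φ(δ − 2.576) + Φ(−δ − 2.576) = Φ(0.377) + Φ(-5.528) = 0.6468 + 0.0000 = 0.6468.

Power ≈ 0.647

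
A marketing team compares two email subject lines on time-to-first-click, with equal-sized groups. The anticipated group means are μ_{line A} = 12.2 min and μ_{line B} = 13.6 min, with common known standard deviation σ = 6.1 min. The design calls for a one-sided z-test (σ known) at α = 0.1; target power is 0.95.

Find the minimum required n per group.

n = 326 per group

Standardized effect: d = |μ_{line A} − μ_{line B}| / σ = |12.2 − 13.6| / 6.1 = 0.2295
For power 0.95 need Φ(δ − z_{0.1}) = 0.95, so δ = z_{0.1} + z_{0.05} = 1.282 + 1.645 = 2.926.
δ = d·√(n/2) ⇒ n = 2(δ/d)² = 2 × (2.926 / 0.2295)² = 325.16.
Round up to the next whole unit.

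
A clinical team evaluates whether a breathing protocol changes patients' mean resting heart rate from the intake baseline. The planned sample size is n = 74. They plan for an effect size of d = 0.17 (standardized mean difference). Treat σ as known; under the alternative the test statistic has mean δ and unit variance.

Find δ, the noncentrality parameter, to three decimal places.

δ = d·√n = 0.17 × √74 = 1.4624

δ ≈ 1.462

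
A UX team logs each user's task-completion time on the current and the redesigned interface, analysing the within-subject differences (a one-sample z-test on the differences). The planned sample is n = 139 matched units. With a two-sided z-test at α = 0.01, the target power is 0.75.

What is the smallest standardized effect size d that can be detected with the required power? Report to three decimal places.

d ≈ 0.276

Required noncentrality: δ = z_{0.005} + z_{0.25} = 2.576 + 0.674 = 3.250.
(The second rejection-region term Φ(−δ − z_{α/2}) is negligible and dropped.)
δ = d·√n ⇒ d = δ/√n = 3.250/√139 = 0.2757.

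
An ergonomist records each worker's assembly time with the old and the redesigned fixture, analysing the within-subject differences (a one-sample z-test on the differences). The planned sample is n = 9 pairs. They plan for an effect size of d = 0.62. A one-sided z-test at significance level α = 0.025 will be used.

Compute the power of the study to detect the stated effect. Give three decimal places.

Power ≈ 0.460

Noncentrality parameter: λ = d·√n = 0.62 × √9 = 1.8600
Critical value for a one-sided test at α = 0.025: z_α = 1.960.
Power = P(Z > 1.960 − λ) = Φ(-0.100) = 0.4602.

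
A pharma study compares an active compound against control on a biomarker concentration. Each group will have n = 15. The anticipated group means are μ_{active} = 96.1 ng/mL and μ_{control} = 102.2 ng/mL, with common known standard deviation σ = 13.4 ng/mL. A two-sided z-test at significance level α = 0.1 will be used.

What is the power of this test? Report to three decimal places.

Standardized effect: d = |μ_{active} − μ_{control}| / σ = |96.1 − 102.2| / 13.4 = 0.4552
Noncentrality parameter: δ = d·√(n/2) = 0.4552 × √(15/2) = 1.2467
Two-sided α = 0.1 → critical value z_{0.05} = 1.645.
Power = Φ(δ − 1.645) + Φ(−δ − 1.645) = Φ(-0.398) + Φ(-2.892) = 0.3453 + 0.0019 = 0.3472.

Power ≈ 0.347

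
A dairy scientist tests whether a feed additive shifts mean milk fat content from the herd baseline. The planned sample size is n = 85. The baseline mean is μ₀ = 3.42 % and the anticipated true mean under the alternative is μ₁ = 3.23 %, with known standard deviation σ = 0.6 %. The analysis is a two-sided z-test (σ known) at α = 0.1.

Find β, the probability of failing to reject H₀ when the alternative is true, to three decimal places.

β ≈ 0.101

Standardized effect: d = |μ₁ − μ₀| / σ = |3.23 − 3.42| / 0.6 = 0.3167
Noncentrality parameter: δ = d·√n = 0.3167 × √85 = 2.9195
Two-sided α = 0.1 → critical value z_{0.05} = 1.645.
Power = Φ(δ − 1.645) + Φ(−δ − 1.645) = Φ(1.275) + Φ(-4.564) = 0.8988 + 0.0000 = 0.8988.
Type II error: β = 1 − power = 1 − 0.8988 = 0.1012.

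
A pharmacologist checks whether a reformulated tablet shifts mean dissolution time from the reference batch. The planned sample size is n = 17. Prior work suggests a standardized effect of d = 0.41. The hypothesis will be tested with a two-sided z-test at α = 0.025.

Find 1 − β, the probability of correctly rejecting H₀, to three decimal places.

Noncentrality parameter: δ = d·√n = 0.41 × √17 = 1.6905
Critical value for a two-sided test at α = 0.025: z_{α/2} = 2.241.
Power = Φ(δ − 2.241) + Φ(−δ − 2.241) = Φ(-0.551) + Φ(-3.932) = 0.2908 + 0.0000 = 0.2909.

Power ≈ 0.291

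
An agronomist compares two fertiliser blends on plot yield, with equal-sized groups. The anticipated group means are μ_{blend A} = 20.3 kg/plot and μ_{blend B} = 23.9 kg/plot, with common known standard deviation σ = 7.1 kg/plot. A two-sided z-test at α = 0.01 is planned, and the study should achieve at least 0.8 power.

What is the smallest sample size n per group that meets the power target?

Standardized effect: d = |μ_{blend A} − μ_{blend B}| / σ = |20.3 − 23.9| / 7.1 = 0.5070
For power 0.8 need Φ(δ − z_{0.005}) = 0.8, so δ = z_{0.005} + z_{0.20} = 2.576 + 0.842 = 3.417.
(Ignoring the negligible lower-tail rejection probability gives the usual closed-form inversion.)
δ = d·√(n/2) ⇒ n = 2(δ/d)² = 2 × (3.417 / 0.5070)² = 90.85.
Round up to the next whole unit.

n = 91 per group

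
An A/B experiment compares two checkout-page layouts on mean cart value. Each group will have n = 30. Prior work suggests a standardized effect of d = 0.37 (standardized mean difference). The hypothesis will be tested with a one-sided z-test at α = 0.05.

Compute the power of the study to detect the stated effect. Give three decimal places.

Power ≈ 0.416

Noncentrality parameter: δ = d·√(n/2) = 0.37 × √(30/2) = 1.4330
One-sided α = 0.05 → critical value z_{0.05} = 1.645.
Power = P(Z > 1.645 − δ) = Φ(-0.212) = 0.4161.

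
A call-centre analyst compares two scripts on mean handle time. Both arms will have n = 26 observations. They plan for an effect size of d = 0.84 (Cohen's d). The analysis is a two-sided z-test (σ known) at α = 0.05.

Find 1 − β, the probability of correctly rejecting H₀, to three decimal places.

Power ≈ 0.857

Noncentrality parameter: δ = d·√(n/2) = 0.84 × √(26/2) = 3.0287
Two-sided α = 0.05 → critical value z_{0.025} = 1.960.
Power = Φ(δ − 1.960) + Φ(−δ − 1.960) = Φ(1.069) + Φ(-4.989) = 0.8574 + 0.0000 = 0.8574.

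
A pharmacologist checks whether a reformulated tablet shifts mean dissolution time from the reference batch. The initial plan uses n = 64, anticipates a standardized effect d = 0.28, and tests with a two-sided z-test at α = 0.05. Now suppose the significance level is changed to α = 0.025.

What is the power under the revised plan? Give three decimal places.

δ = d·√n = 0.28 × √64 = 2.2400 (unchanged). New critical value: z_{0.0125} = 2.241.
Revised power = Φ(δ − 2.241) + Φ(−δ − 2.241) = Φ(-0.001) + Φ(-4.481) = 0.4994 + 0.0000 = 0.4994.

Power ≈ 0.499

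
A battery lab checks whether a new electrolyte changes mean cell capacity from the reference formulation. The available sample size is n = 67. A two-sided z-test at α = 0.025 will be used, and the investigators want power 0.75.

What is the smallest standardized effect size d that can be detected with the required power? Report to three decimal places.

Required noncentrality: δ = z_{0.0125} + z_{0.25} = 2.241 + 0.674 = 2.916.
(The second rejection-region term Φ(−δ − z_{α/2}) is negligible and dropped.)
δ = d·√n ⇒ d = δ/√n = 2.916/√67 = 0.3562.

d ≈ 0.356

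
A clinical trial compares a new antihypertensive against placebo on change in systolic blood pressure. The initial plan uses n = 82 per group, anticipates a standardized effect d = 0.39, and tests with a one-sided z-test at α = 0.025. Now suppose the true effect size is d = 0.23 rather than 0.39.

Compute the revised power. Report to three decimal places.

Power ≈ 0.313

With d = 0.23: δ = d·√(n/2) = 0.23 × √(82/2) = 1.4727. Critical value z_{0.025} = 1.960.
Revised power = P(Z > 1.960 − δ) = Φ(-0.487) = 0.3130.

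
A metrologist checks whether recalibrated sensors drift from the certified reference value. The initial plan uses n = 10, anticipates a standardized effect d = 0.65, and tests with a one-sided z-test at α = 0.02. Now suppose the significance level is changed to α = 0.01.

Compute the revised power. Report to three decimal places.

δ = d·√n = 0.65 × √10 = 2.0555 (unchanged). New critical value: z_{0.01} = 2.326.
Revised power = P(Z > 2.326 − δ) = Φ(-0.271) = 0.3932.

Power ≈ 0.393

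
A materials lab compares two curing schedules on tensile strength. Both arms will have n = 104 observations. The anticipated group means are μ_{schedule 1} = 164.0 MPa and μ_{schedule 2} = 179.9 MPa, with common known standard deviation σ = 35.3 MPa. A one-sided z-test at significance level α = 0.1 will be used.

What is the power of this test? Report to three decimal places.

Power ≈ 0.975

Standardized effect: d = |μ_{schedule 1} − μ_{schedule 2}| / σ = |164.0 − 179.9| / 35.3 = 0.4504
Noncentrality parameter: δ = d·√(n/2) = 0.4504 × √(104/2) = 3.2481
Critical value for a one-sided test at α = 0.1: z_α = 1.282.
Power = Φ(δ − 1.282) = Φ(1.967) = 0.9754.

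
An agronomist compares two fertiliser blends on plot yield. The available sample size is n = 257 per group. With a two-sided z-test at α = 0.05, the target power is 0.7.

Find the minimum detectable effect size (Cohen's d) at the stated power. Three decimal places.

d ≈ 0.219

Required noncentrality: δ = z_{0.025} + z_{0.30} = 1.960 + 0.524 = 2.484.
(Lower-tail contribution to power is negligible for δ > 0.)
δ = d·√(n/2) ⇒ d = δ/√(n/2) = 2.484/√(257/2) = 0.2192.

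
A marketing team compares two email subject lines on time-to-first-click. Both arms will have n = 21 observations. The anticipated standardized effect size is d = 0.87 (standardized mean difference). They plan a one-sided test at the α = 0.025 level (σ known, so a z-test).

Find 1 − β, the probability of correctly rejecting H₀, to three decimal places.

Power ≈ 0.805

Noncentrality parameter: δ = d·√(n/2) = 0.87 × √(21/2) = 2.8191
Critical value for a one-sided test at α = 0.025: z_α = 1.960.
Power = Φ(δ − 1.960) = Φ(0.859) = 0.8049.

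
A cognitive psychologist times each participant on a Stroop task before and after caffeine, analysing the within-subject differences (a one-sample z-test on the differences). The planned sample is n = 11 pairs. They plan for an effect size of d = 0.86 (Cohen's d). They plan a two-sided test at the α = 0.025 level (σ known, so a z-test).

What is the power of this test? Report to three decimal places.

Noncentrality parameter: δ = d·√n = 0.86 × √11 = 2.8523
Two-sided α = 0.025 → critical value z_{0.0125} = 2.241.
Power = Φ(δ − 2.241) + Φ(−δ − 2.241) = Φ(0.611) + Φ(-5.094) = 0.7294 + 0.0000 = 0.7294.

Power ≈ 0.729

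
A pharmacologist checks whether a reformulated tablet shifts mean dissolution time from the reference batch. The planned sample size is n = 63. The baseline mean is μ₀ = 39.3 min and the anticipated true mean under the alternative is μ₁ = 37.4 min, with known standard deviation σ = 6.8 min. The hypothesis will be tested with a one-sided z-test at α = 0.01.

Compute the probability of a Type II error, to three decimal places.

Standardized effect: d = |μ₁ − μ₀| / σ = |37.4 − 39.3| / 6.8 = 0.2794
Noncentrality parameter: λ = d·√n = 0.2794 × √63 = 2.2178
Critical value for a one-sided test at α = 0.01: z_α = 2.326.
Power = P(Z > 2.326 − λ) = Φ(-0.109) = 0.4568.
Type II error: β = 1 − power = 1 − 0.4568 = 0.5432.

β ≈ 0.543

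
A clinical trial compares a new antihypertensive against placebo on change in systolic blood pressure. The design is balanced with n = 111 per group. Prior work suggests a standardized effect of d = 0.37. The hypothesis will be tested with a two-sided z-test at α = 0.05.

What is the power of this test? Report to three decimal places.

Noncentrality parameter: δ = d·√(n/2) = 0.37 × √(111/2) = 2.7564
Two-sided α = 0.05 → critical value z_{0.025} = 1.960.
Power = Φ(δ − 1.960) + Φ(−δ − 1.960) = Φ(0.796) + Φ(-4.716) = 0.7871 + 0.0000 = 0.7871.

Power ≈ 0.787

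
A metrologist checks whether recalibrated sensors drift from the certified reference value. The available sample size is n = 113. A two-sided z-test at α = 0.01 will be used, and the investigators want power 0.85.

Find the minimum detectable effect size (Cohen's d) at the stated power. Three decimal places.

d ≈ 0.340

Need Φ(δ − 2.576) = 0.85, so δ = 2.576 + 1.036 = 3.612.
(Lower-tail contribution to power is negligible for δ > 0.)
δ = d·√n ⇒ d = δ/√n = 3.612/√113 = 0.3398.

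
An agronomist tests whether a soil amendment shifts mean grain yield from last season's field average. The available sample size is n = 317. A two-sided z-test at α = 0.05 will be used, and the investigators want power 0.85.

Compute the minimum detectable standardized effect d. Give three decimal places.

Need Φ(δ − 1.960) = 0.85, so δ = 1.960 + 1.036 = 2.996.
(Lower-tail contribution to power is negligible for δ > 0.)
δ = d·√n ⇒ d = δ/√n = 2.996/√317 = 0.1683.

d ≈ 0.168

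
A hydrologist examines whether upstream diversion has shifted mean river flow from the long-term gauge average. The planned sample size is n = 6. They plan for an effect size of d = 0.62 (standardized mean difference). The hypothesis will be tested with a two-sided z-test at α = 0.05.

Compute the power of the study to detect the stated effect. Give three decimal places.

Power ≈ 0.330

Noncentrality parameter: δ = d·√n = 0.62 × √6 = 1.5187
Critical value for a two-sided test at α = 0.05: z_{α/2} = 1.960.
Power = Φ(δ − 1.960) + Φ(−δ − 1.960) = Φ(-0.441) + Φ(-3.479) = 0.3295 + 0.0003 = 0.3298.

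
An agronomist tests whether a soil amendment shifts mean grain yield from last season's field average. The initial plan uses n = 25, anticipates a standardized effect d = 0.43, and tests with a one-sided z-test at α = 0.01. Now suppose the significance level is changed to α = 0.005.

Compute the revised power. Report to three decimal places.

Power ≈ 0.335

δ = d·√n = 0.43 × √25 = 2.1500 (unchanged). New critical value: z_{0.005} = 2.576.
Revised power = Φ(δ − 2.576) = Φ(-0.426) = 0.3351.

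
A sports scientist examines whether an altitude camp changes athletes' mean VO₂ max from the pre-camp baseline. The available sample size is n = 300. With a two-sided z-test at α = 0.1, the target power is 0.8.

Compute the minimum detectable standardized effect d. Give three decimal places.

d ≈ 0.144

Need Φ(δ − 1.645) = 0.8, so δ = 1.645 + 0.842 = 2.486.
(The second rejection-region term Φ(−δ − z_{α/2}) is negligible and dropped.)
δ = d·√n ⇒ d = δ/√n = 2.486/√300 = 0.1436.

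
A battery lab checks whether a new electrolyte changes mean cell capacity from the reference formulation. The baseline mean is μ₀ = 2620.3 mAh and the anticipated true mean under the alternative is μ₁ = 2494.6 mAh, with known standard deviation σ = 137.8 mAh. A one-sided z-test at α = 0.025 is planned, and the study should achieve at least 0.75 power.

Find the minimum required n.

Standardized effect: d = |μ₁ − μ₀| / σ = |2494.6 − 2620.3| / 137.8 = 0.9122
Set Φ(δ − 1.960) = 0.75; then δ − 1.960 = Φ⁻¹(0.75) = 0.674, giving δ = 2.634.
δ = d·√n ⇒ n = (δ/d)² = (2.634 / 0.9122)² = 8.34.
Round up to the next whole unit.

n = 9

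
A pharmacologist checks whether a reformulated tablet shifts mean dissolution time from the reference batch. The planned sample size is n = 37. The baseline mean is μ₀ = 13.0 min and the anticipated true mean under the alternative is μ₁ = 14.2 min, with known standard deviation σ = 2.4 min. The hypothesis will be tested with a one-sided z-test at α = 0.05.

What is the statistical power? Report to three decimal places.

Standardized effect: d = |μ₁ − μ₀| / σ = |14.2 − 13.0| / 2.4 = 0.5000
Noncentrality parameter: δ = d·√n = 0.5000 × √37 = 3.0414
Critical value for a one-sided test at α = 0.05: z_α = 1.645.
Power = P(Z > 1.645 − δ) = Φ(1.397) = 0.9187.

Power ≈ 0.919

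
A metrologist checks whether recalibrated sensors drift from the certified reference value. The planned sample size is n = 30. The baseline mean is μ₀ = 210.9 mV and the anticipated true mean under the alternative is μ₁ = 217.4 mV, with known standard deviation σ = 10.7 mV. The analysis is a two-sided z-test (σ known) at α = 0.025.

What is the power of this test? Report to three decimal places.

Power ≈ 0.861

Standardized effect: d = |μ₁ − μ₀| / σ = |217.4 − 210.9| / 10.7 = 0.6075
Noncentrality parameter: λ = d·√n = 0.6075 × √30 = 3.3273
Critical value for a two-sided test at α = 0.025: z_{α/2} = 2.241.
Power = Φ(λ − 2.241) + Φ(−λ − 2.241) = Φ(1.086) + Φ(-5.569) = 0.8612 + 0.0000 = 0.8612.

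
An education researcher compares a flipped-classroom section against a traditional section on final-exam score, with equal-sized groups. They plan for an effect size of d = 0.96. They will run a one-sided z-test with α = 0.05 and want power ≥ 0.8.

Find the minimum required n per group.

n = 14 per group

Set Φ(δ − 1.645) = 0.8; then δ − 1.645 = Φ⁻¹(0.8) = 0.842, giving δ = 2.486.
δ = d·√(n/2) ⇒ n = 2(δ/d)² = 2 × (2.486 / 0.96)² = 13.42.
Rounding up, n = 14 per group.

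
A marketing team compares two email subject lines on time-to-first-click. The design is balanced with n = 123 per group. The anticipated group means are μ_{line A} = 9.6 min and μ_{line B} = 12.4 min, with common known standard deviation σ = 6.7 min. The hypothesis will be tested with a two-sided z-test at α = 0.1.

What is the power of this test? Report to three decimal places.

Standardized effect: d = |μ_{line A} − μ_{line B}| / σ = |9.6 − 12.4| / 6.7 = 0.4179
Noncentrality parameter: δ = d·√(n/2) = 0.4179 × √(123/2) = 3.2773
Critical value for a two-sided test at α = 0.1: z_{α/2} = 1.645.
Power = Φ(δ − 1.645) + Φ(−δ − 1.645) = Φ(1.632) + Φ(-4.922) = 0.9487 + 0.0000 = 0.9487.

Power ≈ 0.949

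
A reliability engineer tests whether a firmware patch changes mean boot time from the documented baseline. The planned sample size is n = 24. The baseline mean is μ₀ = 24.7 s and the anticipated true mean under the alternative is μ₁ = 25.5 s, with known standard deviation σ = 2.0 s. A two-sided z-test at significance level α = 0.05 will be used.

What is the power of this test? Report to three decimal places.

Standardized effect: d = |μ₁ − μ₀| / σ = |25.5 − 24.7| / 2.0 = 0.4000
Noncentrality parameter: δ = d·√n = 0.4000 × √24 = 1.9596
Two-sided α = 0.05 → critical value z_{0.025} = 1.960.
Power = Φ(δ − 1.960) + Φ(−δ − 1.960) = Φ(0.000) + Φ(-3.920) = 0.4999 + 0.0000 = 0.4999.

Power ≈ 0.500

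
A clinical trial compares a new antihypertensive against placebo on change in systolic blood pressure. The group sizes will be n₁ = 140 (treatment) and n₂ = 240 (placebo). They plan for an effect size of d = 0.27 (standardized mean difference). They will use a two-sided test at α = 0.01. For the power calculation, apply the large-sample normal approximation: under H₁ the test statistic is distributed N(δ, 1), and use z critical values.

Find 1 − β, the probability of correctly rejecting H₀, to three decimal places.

Noncentrality parameter: λ = d / √(1/n₁ + 1/n₂) = 0.27 / √(1/140 + 1/240) = 2.5389
Two-sided α = 0.01 → critical value z_{0.005} = 2.576.
Power = Φ(λ − 2.576) + Φ(−λ − 2.576) = Φ(-0.037) + Φ(-5.115) = 0.4853 + 0.0000 = 0.4853.

Power ≈ 0.485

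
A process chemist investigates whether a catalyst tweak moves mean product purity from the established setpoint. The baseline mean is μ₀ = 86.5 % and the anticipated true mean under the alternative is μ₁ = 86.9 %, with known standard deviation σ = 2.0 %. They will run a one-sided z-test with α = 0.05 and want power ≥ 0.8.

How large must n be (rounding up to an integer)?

n = 155

Standardized effect: d = |μ₁ − μ₀| / σ = |86.9 − 86.5| / 2.0 = 0.2000
For power 0.8 need Φ(δ − z_{0.05}) = 0.8, so δ = z_{0.05} + z_{0.20} = 1.645 + 0.842 = 2.486.
δ = d·√n ⇒ n = (δ/d)² = (2.486 / 0.2000)² = 154.56.
Rounding up, n = 155.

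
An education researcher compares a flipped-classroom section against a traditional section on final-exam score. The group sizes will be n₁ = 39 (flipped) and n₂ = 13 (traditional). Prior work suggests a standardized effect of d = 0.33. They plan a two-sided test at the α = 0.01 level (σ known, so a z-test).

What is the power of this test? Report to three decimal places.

Power ≈ 0.061

Noncentrality parameter: λ = d / √(1/n₁ + 1/n₂) = 0.33 / √(1/39 + 1/13) = 1.0304
Critical value for a two-sided test at α = 0.01: z_{α/2} = 2.576.
Power = Φ(λ − 2.576) + Φ(−λ − 2.576) = Φ(-1.545) + Φ(-3.606) = 0.0611 + 0.0002 = 0.0613.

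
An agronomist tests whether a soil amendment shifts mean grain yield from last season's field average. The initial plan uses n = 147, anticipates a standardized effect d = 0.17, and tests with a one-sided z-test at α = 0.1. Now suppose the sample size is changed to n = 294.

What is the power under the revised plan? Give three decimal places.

With n = 294: δ = d·√n = 0.17 × √294 = 2.9149. Critical value z_{0.1} = 1.282.
Revised power = P(Z > 1.282 − δ) = Φ(1.633) = 0.9488.

Power ≈ 0.949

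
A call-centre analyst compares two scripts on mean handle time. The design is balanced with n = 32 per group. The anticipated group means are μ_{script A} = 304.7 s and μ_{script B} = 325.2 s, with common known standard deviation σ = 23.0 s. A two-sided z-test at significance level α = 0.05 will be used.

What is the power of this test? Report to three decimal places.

Power ≈ 0.946

Standardized effect: d = |μ_{script A} − μ_{script B}| / σ = |304.7 − 325.2| / 23.0 = 0.8913
Noncentrality parameter: δ = d·√(n/2) = 0.8913 × √(32/2) = 3.5652
Critical value for a two-sided test at α = 0.05: z_{α/2} = 1.960.
Power = Φ(δ − 1.960) + Φ(−δ − 1.960) = Φ(1.605) + Φ(-5.525) = 0.9458 + 0.0000 = 0.9458.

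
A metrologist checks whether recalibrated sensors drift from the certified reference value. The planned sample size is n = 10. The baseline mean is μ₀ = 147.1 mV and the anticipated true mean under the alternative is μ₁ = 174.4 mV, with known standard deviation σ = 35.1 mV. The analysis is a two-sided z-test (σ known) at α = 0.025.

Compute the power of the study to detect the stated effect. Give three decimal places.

Power ≈ 0.586

Standardized effect: d = |μ₁ − μ₀| / σ = |174.4 − 147.1| / 35.1 = 0.7778
Noncentrality parameter: δ = d·√n = 0.7778 × √10 = 2.4595
Two-sided α = 0.025 → critical value z_{0.0125} = 2.241.
Power = Φ(δ − 2.241) + Φ(−δ − 2.241) = Φ(0.218) + Φ(-4.701) = 0.5863 + 0.0000 = 0.5863.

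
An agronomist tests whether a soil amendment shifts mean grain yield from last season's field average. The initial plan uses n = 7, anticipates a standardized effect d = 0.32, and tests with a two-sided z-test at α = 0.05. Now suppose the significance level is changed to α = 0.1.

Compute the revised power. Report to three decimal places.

Power ≈ 0.219

δ = d·√n = 0.32 × √7 = 0.8466 (unchanged). New critical value: z_{0.05} = 1.645.
Revised power = Φ(δ − 1.645) + Φ(−δ − 1.645) = Φ(-0.798) + Φ(-2.491) = 0.2124 + 0.0064 = 0.2187.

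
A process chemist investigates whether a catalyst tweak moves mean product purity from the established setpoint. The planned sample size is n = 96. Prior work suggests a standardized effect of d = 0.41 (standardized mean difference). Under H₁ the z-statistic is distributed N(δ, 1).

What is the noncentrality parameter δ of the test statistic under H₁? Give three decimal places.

The noncentrality parameter scales effect size by the design's sample-size factor: δ = d·√n = 0.41 × √96 = 4.0172

δ ≈ 4.017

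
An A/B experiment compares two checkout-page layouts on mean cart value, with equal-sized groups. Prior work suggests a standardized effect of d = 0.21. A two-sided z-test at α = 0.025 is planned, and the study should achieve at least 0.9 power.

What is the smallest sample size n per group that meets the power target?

n = 563 per group

Set Φ(δ − 2.241) = 0.9; then δ − 2.241 = Φ⁻¹(0.9) = 1.282, giving δ = 3.523.
(For δ > 0 the lower-tail rejection region contributes negligibly to power, so the one-term inversion is standard.)
δ = d·√(n/2) ⇒ n = 2(δ/d)² = 2 × (3.523 / 0.21)² = 562.87.
Round up to the next whole unit.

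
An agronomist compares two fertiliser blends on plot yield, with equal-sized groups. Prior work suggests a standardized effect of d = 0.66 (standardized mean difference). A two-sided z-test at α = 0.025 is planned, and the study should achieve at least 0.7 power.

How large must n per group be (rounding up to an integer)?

n = 36 per group

For power 0.7 need Φ(δ − z_{0.0125}) = 0.7, so δ = z_{0.0125} + z_{0.30} = 2.241 + 0.524 = 2.766.
(Ignoring the negligible lower-tail rejection probability gives the usual closed-form inversion.)
δ = d·√(n/2) ⇒ n = 2(δ/d)² = 2 × (2.766 / 0.66)² = 35.12.
Round up to the next whole unit.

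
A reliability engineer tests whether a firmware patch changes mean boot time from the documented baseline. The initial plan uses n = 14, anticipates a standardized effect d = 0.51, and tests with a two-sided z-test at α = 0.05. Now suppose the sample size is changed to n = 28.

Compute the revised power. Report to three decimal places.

With n = 28: δ = d·√n = 0.51 × √28 = 2.6987. Critical value z_{0.025} = 1.960.
Revised power = Φ(δ − 1.960) + Φ(−δ − 1.960) = Φ(0.739) + Φ(-4.659) = 0.7700 + 0.0000 = 0.7700.

Power ≈ 0.770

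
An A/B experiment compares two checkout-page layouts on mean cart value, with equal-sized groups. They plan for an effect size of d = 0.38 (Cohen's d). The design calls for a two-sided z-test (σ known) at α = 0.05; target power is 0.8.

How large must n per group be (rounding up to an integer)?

n = 109 per group

Set Φ(δ − 1.960) = 0.8; then δ − 1.960 = Φ⁻¹(0.8) = 0.842, giving δ = 2.802.
(Ignoring the negligible lower-tail rejection probability gives the usual closed-form inversion.)
δ = d·√(n/2) ⇒ n = 2(δ/d)² = 2 × (2.802 / 0.38)² = 108.71.
Rounding up, n = 109 per group.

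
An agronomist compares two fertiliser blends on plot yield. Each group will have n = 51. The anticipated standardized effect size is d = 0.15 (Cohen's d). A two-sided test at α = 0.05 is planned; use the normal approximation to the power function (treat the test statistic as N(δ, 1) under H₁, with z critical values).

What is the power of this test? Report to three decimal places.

Power ≈ 0.118

Noncentrality parameter: δ = d·√(n/2) = 0.15 × √(51/2) = 0.7575
Two-sided α = 0.05 → critical value z_{0.025} = 1.960.
Power = Φ(δ − 1.960) + Φ(−δ − 1.960) = Φ(-1.203) + Φ(-2.717) = 0.1146 + 0.0033 = 0.1179.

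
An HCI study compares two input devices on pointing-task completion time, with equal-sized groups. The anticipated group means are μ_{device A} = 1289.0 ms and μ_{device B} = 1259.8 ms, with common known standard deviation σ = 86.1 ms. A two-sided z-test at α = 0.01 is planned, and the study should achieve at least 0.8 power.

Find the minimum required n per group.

n = 204 per group

Standardized effect: d = |μ_{device A} − μ_{device B}| / σ = |1289.0 − 1259.8| / 86.1 = 0.3391
Set Φ(δ − 2.576) = 0.8; then δ − 2.576 = Φ⁻¹(0.8) = 0.842, giving δ = 3.417.
(Ignoring the negligible lower-tail rejection probability gives the usual closed-form inversion.)
δ = d·√(n/2) ⇒ n = 2(δ/d)² = 2 × (3.417 / 0.3391)² = 203.08.
Rounding up, n = 204 per group.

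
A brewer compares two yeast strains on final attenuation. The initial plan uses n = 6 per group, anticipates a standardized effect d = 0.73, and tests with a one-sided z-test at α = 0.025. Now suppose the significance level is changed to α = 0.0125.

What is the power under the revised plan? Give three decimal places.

δ = d·√(n/2) = 0.73 × √(6/2) = 1.2644 (unchanged). New critical value: z_{0.0125} = 2.241.
Revised power = P(Z > 2.241 − δ) = Φ(-0.977) = 0.1643.

Power ≈ 0.164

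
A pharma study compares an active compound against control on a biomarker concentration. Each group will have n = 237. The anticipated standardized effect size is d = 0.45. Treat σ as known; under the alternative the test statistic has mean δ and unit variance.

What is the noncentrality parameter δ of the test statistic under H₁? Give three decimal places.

The noncentrality parameter scales effect size by the design's sample-size factor: δ = d·√(n/2) = 0.45 × √(237/2) = 4.8986

δ ≈ 4.899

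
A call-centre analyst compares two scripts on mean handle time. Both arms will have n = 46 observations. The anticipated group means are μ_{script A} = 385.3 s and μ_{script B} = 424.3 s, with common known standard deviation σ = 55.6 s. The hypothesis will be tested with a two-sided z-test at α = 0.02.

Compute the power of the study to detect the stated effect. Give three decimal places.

Standardized effect: d = |μ_{script A} − μ_{script B}| / σ = |385.3 − 424.3| / 55.6 = 0.7014
Noncentrality parameter: δ = d·√(n/2) = 0.7014 × √(46/2) = 3.3640
Critical value for a two-sided test at α = 0.02: z_{α/2} = 2.326.
Power = Φ(δ − 2.326) + Φ(−δ − 2.326) = Φ(1.038) + Φ(-5.690) = 0.8503 + 0.0000 = 0.8503.

Power ≈ 0.850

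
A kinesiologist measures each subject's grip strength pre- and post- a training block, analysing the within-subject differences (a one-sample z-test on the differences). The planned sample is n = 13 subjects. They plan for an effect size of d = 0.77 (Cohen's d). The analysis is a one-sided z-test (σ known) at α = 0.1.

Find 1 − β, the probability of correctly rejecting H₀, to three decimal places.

Noncentrality parameter: δ = d·√n = 0.77 × √13 = 2.7763
One-sided α = 0.1 → critical value z_{0.1} = 1.282.
Power = P(Z > 1.282 − δ) = Φ(1.495) = 0.9325.

Power ≈ 0.933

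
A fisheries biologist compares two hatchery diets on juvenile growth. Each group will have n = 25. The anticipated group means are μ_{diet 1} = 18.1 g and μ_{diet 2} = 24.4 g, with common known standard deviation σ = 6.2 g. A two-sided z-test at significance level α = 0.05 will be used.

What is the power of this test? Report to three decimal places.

Power ≈ 0.949

Standardized effect: d = |μ_{diet 1} − μ_{diet 2}| / σ = |18.1 − 24.4| / 6.2 = 1.0161
Noncentrality parameter: λ = d·√(n/2) = 1.0161 × √(25/2) = 3.5926
Critical value for a two-sided test at α = 0.05: z_{α/2} = 1.960.
Power = Φ(λ − 1.960) + Φ(−λ − 1.960) = Φ(1.633) + Φ(-5.553) = 0.9487 + 0.0000 = 0.9487.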